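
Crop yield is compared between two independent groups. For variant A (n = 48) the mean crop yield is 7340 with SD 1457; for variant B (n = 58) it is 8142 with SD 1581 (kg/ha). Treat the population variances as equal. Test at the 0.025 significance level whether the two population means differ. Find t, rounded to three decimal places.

Let group 1 = variant A, group 2 = variant B. H0: μ_1 = μ_2; H1: μ_1 ≠ μ_2 (two-sample pooled-variance t-test, two-sided).
s_p² = [(48−1)·1457² + (58−1)·1581²]/(48+58−2) = 2329320
t = (7340 − 8142)/√[2329320·(1/48 + 1/58)] = -2.693
df = n₁ + n₂ − 2 = 104
Two-sided p-value ≈ 0.008
Since p ≈ 0.008 < α = 0.025, reject H0; the data support H1.

-2.693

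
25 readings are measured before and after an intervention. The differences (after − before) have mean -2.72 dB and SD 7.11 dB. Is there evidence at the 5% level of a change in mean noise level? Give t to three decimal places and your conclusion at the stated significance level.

t = -1.913; fail to reject H0

H0: μ_d = 0; H1: μ_d ≠ 0 (paired t-test on the differences, two-sided).
t = d̄/(s_d/√n) = -2.72/(7.11/√25) = -1.913
df = n − 1 = 24
Two-sided p-value ≈ 0.068
Since p ≈ 0.068 > α = 0.05, fail to reject H0; the evidence is not statistically significant.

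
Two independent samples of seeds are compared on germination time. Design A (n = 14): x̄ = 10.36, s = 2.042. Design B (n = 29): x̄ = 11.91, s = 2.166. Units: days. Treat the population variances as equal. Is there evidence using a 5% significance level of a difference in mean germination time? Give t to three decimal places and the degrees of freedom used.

t = -2.239, df = 41

Let group 1 = design A, group 2 = design B. H0: μ_1 = μ_2; H1: μ_1 ≠ μ_2 (two-sample pooled-variance t-test, two-sided).
s_p² = [(14−1)·2.042² + (29−1)·2.166²]/(14+29−2) = 4.52611
t = (10.36 − 11.91)/√[4.52611·(1/14 + 1/29)] = -2.239
df = n₁ + n₂ − 2 = 41
Two-sided p-value ≈ 0.031
Since p ≈ 0.031 < α = 0.05, reject H0; the evidence is statistically significant.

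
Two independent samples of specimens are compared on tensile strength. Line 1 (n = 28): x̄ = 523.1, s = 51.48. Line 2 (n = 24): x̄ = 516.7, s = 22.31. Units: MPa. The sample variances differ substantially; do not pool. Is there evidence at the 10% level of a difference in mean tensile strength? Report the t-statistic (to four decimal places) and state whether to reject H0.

Let group 1 = line 1, group 2 = line 2. H0: μ_1 = μ_2; H1: μ_1 ≠ μ_2 (Welch's two-sample t-test, two-sided).
t = (x̄_1 − x̄_2)/√(s_1²/n_1 + s_2²/n_2) = (523.1 − 516.7)/√(51.48²/28 + 22.31²/24) = 0.5958
Welch–Satterthwaite df ≈ 37.99
Two-sided p-value ≈ 0.555
Since p ≈ 0.555 > α = 0.1, fail to reject H0; the data do not provide sufficient evidence against H0.

t = 0.5958; fail to reject H0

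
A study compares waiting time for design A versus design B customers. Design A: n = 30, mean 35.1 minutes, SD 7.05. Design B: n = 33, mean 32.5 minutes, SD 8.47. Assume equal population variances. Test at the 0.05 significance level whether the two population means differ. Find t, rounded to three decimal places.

1.317

Let group 1 = design A, group 2 = design B. H0: μ_1 = μ_2; H1: μ_1 ≠ μ_2 (two-sample pooled-variance t-test, two-sided).
s_p² = [(30−1)·7.05² + (33−1)·8.47²]/(30+33−2) = 61.2636
t = (35.1 − 32.5)/√[61.2636·(1/30 + 1/33)] = 1.317
df = n₁ + n₂ − 2 = 61
Two-sided p-value ≈ 0.1928
Since p ≈ 0.1928 > α = 0.05, fail to reject H0; the data do not provide sufficient evidence against H0.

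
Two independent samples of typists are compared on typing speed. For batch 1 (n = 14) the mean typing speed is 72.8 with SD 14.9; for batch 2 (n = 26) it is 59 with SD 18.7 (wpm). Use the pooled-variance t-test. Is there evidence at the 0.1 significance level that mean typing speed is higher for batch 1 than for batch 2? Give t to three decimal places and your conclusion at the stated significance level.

t = 2.380; reject H0

Let group 1 = batch 1, group 2 = batch 2. H0: μ_1 = μ_2; H1: μ_1 > μ_2 (two-sample pooled-variance t-test, right-tailed).
s_p² = [(14−1)·14.9² + (26−1)·18.7²]/(14+26−2) = 306.01
t = (72.8 − 59)/√[306.01·(1/14 + 1/26)] = 2.380
df = n₁ + n₂ − 2 = 38
p-value = P(T ≥ 2.380) ≈ 0.011
Since p ≈ 0.011 < α = 0.1, reject H0; the evidence is statistically significant.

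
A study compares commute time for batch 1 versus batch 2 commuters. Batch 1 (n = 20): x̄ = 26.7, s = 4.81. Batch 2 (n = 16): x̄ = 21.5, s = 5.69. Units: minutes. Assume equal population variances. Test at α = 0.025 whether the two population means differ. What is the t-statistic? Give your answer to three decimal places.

Let group 1 = batch 1, group 2 = batch 2. H0: μ_1 = μ_2; H1: μ_1 ≠ μ_2 (two-sample pooled-variance t-test, two-sided).
s_p² = [(20−1)·4.81² + (16−1)·5.69²]/(20+16−2) = 27.2126
t = (26.7 − 21.5)/√[27.2126·(1/20 + 1/16)] = 2.972
df = n₁ + n₂ − 2 = 34
Two-sided p-value ≈ 0.005
Since p ≈ 0.005 < α = 0.025, reject H0; the data support H1.

2.972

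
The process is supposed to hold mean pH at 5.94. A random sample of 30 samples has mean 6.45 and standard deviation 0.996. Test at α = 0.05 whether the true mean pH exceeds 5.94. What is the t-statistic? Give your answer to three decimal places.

H0: μ = 5.94; H1: μ > 5.94 (one-sample t-test, right-tailed).
t = (x̄ − μ₀)/(s/√n) = (6.45 − 5.94)/(0.996/√30) = 2.805
df = n − 1 = 29
p-value = P(T ≥ 2.805) ≈ 0.0044
Since p ≈ 0.0044 < α = 0.05, reject H0; the evidence is statistically significant.

2.805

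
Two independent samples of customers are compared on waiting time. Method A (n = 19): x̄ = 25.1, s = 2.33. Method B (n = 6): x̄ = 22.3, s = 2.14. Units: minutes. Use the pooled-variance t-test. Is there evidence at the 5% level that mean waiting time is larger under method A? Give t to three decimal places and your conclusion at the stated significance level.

Let group 1 = method A, group 2 = method B. H0: μ_1 = μ_2; H1: μ_1 > μ_2 (two-sample pooled-variance t-test, right-tailed).
s_p² = [(19−1)·2.33² + (6−1)·2.14²]/(19+6−2) = 5.24427
t = (25.1 − 22.3)/√[5.24427·(1/19 + 1/6)] = 2.611
df = n₁ + n₂ − 2 = 23
p-value = P(T ≥ 2.611) ≈ 0.0078
Since p ≈ 0.0078 < α = 0.05, reject H0; the data support H1.

t = 2.611; reject H0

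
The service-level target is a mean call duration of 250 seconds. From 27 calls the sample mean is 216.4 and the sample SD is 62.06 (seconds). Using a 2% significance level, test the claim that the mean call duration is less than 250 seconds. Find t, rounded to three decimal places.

H0: μ = 250; H1: μ < 250 (one-sample t-test, left-tailed).
t = (x̄ − μ₀)/(s/√n) = (216.4 − 250)/(62.06/√27) = -2.813
df = n − 1 = 26
p-value = P(T ≤ -2.813) ≈ 0.005
Since p ≈ 0.005 < α = 0.02, reject H0; the evidence is statistically significant.

-2.813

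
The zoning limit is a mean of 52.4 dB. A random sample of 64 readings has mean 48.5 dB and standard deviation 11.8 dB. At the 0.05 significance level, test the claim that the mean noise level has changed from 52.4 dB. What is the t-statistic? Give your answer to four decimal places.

H0: μ = 52.4; H1: μ ≠ 52.4 (one-sample t-test, two-sided).
t = (x̄ − μ₀)/(s/√n) = (48.5 − 52.4)/(11.8/√64) = -2.6441
df = n − 1 = 63
Two-sided p-value ≈ 0.0103
Since p ≈ 0.0103 < α = 0.05, reject H0; the data support H1.

-2.6441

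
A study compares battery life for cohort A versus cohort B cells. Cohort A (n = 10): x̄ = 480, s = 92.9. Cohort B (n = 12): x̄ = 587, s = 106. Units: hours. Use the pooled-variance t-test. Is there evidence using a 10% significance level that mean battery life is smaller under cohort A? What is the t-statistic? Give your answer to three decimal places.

Let group 1 = cohort A, group 2 = cohort B. H0: μ_1 = μ_2; H1: μ_1 < μ_2 (two-sample pooled-variance t-test, left-tailed).
s_p² = [(10−1)·92.9² + (12−1)·106²]/(10+12−2) = 10063.5
t = (480 − 587)/√[10063.5·(1/10 + 1/12)] = -2.491
df = n₁ + n₂ − 2 = 20
p-value = P(T ≤ -2.491) ≈ 0.011
Since p ≈ 0.011 < α = 0.1, reject H0; the evidence is statistically significant.

-2.491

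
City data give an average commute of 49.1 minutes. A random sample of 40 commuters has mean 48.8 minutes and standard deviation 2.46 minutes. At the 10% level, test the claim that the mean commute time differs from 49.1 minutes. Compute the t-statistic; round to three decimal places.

H0: μ = 49.1; H1: μ ≠ 49.1 (one-sample t-test, two-sided).
t = (x̄ − μ₀)/(s/√n) = (48.8 − 49.1)/(2.46/√40) = -0.771
df = n − 1 = 39
Two-sided p-value ≈ 0.4452
Since p ≈ 0.4452 > α = 0.1, fail to reject H0; the data do not provide sufficient evidence against H0.

-0.771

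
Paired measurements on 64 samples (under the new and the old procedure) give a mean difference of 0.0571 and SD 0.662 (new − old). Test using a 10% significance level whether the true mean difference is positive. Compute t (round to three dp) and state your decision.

t = 0.690; fail to reject H0

H0: μ_d = 0; H1: μ_d > 0 (paired t-test on the differences, right-tailed).
t = d̄/(s_d/√n) = 0.0571/(0.662/√64) = 0.690
df = n − 1 = 63
p-value = P(T ≥ 0.690) ≈ 0.246
Since p ≈ 0.246 > α = 0.1, fail to reject H0; the data do not provide sufficient evidence against H0.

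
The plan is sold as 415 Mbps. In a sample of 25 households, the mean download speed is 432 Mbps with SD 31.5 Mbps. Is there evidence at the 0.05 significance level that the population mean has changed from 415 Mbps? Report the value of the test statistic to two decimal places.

2.70

H0: μ = 415; H1: μ ≠ 415 (one-sample t-test, two-sided).
t = (x̄ − μ₀)/(s/√n) = (432 − 415)/(31.5/√25) = 2.70
df = n − 1 = 24
Two-sided p-value ≈ 0.013
Since p ≈ 0.013 < α = 0.05, reject H0; the data support H1.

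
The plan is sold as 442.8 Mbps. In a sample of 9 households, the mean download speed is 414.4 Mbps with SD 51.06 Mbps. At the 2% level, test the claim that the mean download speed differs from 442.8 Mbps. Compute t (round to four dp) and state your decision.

H0: μ = 442.8; H1: μ ≠ 442.8 (one-sample t-test, two-sided).
t = (x̄ − μ₀)/(s/√n) = (414.4 − 442.8)/(51.06/√9) = -1.6686
df = n − 1 = 8
Two-sided p-value ≈ 0.134
Since p ≈ 0.134 > α = 0.02, fail to reject H0; the evidence is not statistically significant.

t = -1.6686; fail to reject H0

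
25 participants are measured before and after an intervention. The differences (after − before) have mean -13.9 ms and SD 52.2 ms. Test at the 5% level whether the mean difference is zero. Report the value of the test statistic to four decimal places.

H0: μ_d = 0; H1: μ_d ≠ 0 (paired t-test on the differences, two-sided).
t = d̄/(s_d/√n) = -13.9/(52.2/√25) = -1.3314
df = n − 1 = 24
Two-sided p-value ≈ 0.196
Since p ≈ 0.196 > α = 0.05, fail to reject H0; the evidence is not statistically significant.

-1.3314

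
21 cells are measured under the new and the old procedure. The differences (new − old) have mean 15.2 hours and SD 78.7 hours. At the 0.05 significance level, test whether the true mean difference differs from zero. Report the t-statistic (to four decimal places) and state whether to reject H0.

H0: μ_d = 0; H1: μ_d ≠ 0 (paired t-test on the differences, two-sided).
t = d̄/(s_d/√n) = 15.2/(78.7/√21) = 0.8851
df = n − 1 = 20
Two-sided p-value ≈ 0.3866
Since p ≈ 0.3866 > α = 0.05, fail to reject H0; the evidence is not statistically significant.

t = 0.8851; fail to reject H0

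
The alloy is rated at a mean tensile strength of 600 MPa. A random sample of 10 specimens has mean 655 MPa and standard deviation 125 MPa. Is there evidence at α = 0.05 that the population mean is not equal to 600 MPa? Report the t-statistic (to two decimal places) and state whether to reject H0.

H0: μ = 600; H1: μ ≠ 600 (one-sample t-test, two-sided).
t = (x̄ − μ₀)/(s/√n) = (655 − 600)/(125/√10) = 1.39
df = n − 1 = 9
Two-sided p-value ≈ 0.1975
Since p ≈ 0.1975 > α = 0.05, fail to reject H0; the evidence is not statistically significant.

t = 1.39; fail to reject H0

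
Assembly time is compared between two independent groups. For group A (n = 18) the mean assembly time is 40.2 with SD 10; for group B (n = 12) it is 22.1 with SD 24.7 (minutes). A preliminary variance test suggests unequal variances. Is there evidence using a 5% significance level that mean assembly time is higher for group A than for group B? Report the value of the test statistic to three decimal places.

2.410

Let group 1 = group A, group 2 = group B. H0: μ_1 = μ_2; H1: μ_1 > μ_2 (Welch's two-sample t-test, right-tailed).
t = (x̄_1 − x̄_2)/√(s_1²/n_1 + s_2²/n_2) = (40.2 − 22.1)/√(10²/18 + 24.7²/12) = 2.410
Welch–Satterthwaite df ≈ 13.43
p-value = P(T ≥ 2.410) ≈ 0.0155
Since p ≈ 0.0155 < α = 0.05, reject H0; the data support H1.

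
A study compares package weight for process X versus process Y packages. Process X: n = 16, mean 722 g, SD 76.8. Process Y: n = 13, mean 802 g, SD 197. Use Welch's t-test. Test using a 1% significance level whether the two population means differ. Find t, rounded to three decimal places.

Let group 1 = process X, group 2 = process Y. H0: μ_1 = μ_2; H1: μ_1 ≠ μ_2 (Welch's two-sample t-test, two-sided).
t = (x̄_1 − x̄_2)/√(s_1²/n_1 + s_2²/n_2) = (722 − 802)/√(76.8²/16 + 197²/13) = -1.381
Welch–Satterthwaite df ≈ 14.96
Two-sided p-value ≈ 0.1874
Since p ≈ 0.1874 > α = 0.01, fail to reject H0; the evidence is not statistically significant.

-1.381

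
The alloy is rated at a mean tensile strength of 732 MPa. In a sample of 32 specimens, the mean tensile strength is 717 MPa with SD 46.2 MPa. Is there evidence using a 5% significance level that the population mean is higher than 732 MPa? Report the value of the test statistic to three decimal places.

-1.837

H0: μ = 732; H1: μ > 732 (one-sample t-test, right-tailed).
t = (x̄ − μ₀)/(s/√n) = (717 − 732)/(46.2/√32) = -1.837
df = n − 1 = 31
p-value = P(T ≥ -1.837) ≈ 0.962
Since p ≈ 0.962 > α = 0.05, fail to reject H0; the evidence is not statistically significant.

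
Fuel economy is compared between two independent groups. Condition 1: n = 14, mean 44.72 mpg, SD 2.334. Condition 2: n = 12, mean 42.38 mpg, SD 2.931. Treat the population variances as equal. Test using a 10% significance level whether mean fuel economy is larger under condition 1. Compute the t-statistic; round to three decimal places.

2.266

Let group 1 = condition 1, group 2 = condition 2. H0: μ_1 = μ_2; H1: μ_1 > μ_2 (two-sample pooled-variance t-test, right-tailed).
s_p² = [(14−1)·2.334² + (12−1)·2.931²]/(14+12−2) = 6.88819
t = (44.72 − 42.38)/√[6.88819·(1/14 + 1/12)] = 2.266
df = n₁ + n₂ − 2 = 24
p-value = P(T ≥ 2.266) ≈ 0.0164
Since p ≈ 0.0164 < α = 0.1, reject H0; the data support H1.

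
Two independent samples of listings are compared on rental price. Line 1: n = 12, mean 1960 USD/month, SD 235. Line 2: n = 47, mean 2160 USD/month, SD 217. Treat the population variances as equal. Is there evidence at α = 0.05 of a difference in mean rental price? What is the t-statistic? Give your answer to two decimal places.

Let group 1 = line 1, group 2 = line 2. H0: μ_1 = μ_2; H1: μ_1 ≠ μ_2 (two-sample pooled-variance t-test, two-sided).
s_p² = [(12−1)·235² + (47−1)·217²]/(12+47−2) = 48659.1
t = (1960 − 2160)/√[48659.1·(1/12 + 1/47)] = -2.80
df = n₁ + n₂ − 2 = 57
Two-sided p-value ≈ 0.007
Since p ≈ 0.007 < α = 0.05, reject H0; the data support H1.

-2.80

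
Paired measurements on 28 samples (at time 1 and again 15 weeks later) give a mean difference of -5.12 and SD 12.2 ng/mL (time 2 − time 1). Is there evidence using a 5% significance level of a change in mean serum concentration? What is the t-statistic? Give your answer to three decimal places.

-2.221

H0: μ_d = 0; H1: μ_d ≠ 0 (paired t-test on the differences, two-sided).
t = d̄/(s_d/√n) = -5.12/(12.2/√28) = -2.221
df = n − 1 = 27
Two-sided p-value ≈ 0.035
Since p ≈ 0.035 < α = 0.05, reject H0; the evidence is statistically significant.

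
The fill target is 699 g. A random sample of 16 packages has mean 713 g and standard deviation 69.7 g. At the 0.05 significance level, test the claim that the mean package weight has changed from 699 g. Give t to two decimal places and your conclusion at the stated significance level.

t = 0.80; fail to reject H0

H0: μ = 699; H1: μ ≠ 699 (one-sample t-test, two-sided).
t = (x̄ − μ₀)/(s/√n) = (713 − 699)/(69.7/√16) = 0.80
df = n − 1 = 15
Two-sided p-value ≈ 0.434
Since p ≈ 0.434 > α = 0.05, fail to reject H0; the evidence is not statistically significant.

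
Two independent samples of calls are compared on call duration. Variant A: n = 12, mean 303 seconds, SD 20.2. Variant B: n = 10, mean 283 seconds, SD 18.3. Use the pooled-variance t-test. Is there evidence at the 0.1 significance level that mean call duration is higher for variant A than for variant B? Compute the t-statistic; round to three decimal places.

Let group 1 = variant A, group 2 = variant B. H0: μ_1 = μ_2; H1: μ_1 > μ_2 (two-sample pooled-variance t-test, right-tailed).
s_p² = [(12−1)·20.2² + (10−1)·18.3²]/(12+10−2) = 375.123
t = (303 − 283)/√[375.123·(1/12 + 1/10)] = 2.412
df = n₁ + n₂ − 2 = 20
p-value = P(T ≥ 2.412) ≈ 0.0128
Since p ≈ 0.0128 < α = 0.1, reject H0; the data support H1.

2.412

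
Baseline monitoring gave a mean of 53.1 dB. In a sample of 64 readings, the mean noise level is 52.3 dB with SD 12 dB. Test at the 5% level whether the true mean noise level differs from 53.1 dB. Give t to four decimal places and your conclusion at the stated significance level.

H0: μ = 53.1; H1: μ ≠ 53.1 (one-sample t-test, two-sided).
t = (x̄ − μ₀)/(s/√n) = (52.3 − 53.1)/(12/√64) = -0.5333
df = n − 1 = 63
Two-sided p-value ≈ 0.5957
Since p ≈ 0.5957 > α = 0.05, fail to reject H0; the data do not provide sufficient evidence against H0.

t = -0.5333; fail to reject H0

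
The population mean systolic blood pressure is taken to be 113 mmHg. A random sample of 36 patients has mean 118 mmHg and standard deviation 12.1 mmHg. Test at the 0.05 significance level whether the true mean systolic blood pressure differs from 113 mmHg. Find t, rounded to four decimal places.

H0: μ = 113; H1: μ ≠ 113 (one-sample t-test, two-sided).
t = (x̄ − μ₀)/(s/√n) = (118 − 113)/(12.1/√36) = 2.4793
df = n − 1 = 35
Two-sided p-value ≈ 0.018
Since p ≈ 0.018 < α = 0.05, reject H0; the evidence is statistically significant.

2.4793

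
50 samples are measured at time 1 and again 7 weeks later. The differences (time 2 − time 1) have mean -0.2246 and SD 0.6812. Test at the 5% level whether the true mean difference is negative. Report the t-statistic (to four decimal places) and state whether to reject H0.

H0: μ_d = 0; H1: μ_d < 0 (paired t-test on the differences, left-tailed).
t = d̄/(s_d/√n) = -0.2246/(0.6812/√50) = -2.3314
df = n − 1 = 49
p-value = P(T ≤ -2.3314) ≈ 0.0119
Since p ≈ 0.0119 < α = 0.05, reject H0; the evidence is statistically significant.

t = -2.3314; reject H0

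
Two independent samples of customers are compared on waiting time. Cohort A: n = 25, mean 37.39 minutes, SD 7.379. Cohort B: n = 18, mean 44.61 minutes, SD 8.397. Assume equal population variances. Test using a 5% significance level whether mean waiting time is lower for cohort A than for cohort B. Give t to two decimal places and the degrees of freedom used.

t = -2.99, df = 41

Let group 1 = cohort A, group 2 = cohort B. H0: μ_1 = μ_2; H1: μ_1 < μ_2 (two-sample pooled-variance t-test, left-tailed).
s_p² = [(25−1)·7.379² + (18−1)·8.397²]/(25+18−2) = 61.1087
t = (37.39 − 44.61)/√[61.1087·(1/25 + 1/18)] = -2.99
df = n₁ + n₂ − 2 = 41
p-value = P(T ≤ -2.99) ≈ 0.002
Since p ≈ 0.002 < α = 0.05, reject H0; the evidence is statistically significant.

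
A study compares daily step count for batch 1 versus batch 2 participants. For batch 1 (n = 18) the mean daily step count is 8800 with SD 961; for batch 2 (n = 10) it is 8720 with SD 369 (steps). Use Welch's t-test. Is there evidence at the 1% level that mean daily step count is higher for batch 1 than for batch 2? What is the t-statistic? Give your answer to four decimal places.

Let group 1 = batch 1, group 2 = batch 2. H0: μ_1 = μ_2; H1: μ_1 > μ_2 (Welch's two-sample t-test, right-tailed).
t = (x̄_1 − x̄_2)/√(s_1²/n_1 + s_2²/n_2) = (8800 − 8720)/√(961²/18 + 369²/10) = 0.3140
Welch–Satterthwaite df ≈ 24.02
p-value = P(T ≥ 0.3140) ≈ 0.3781
Since p ≈ 0.3781 > α = 0.01, fail to reject H0; the data do not provide sufficient evidence against H0.

0.3140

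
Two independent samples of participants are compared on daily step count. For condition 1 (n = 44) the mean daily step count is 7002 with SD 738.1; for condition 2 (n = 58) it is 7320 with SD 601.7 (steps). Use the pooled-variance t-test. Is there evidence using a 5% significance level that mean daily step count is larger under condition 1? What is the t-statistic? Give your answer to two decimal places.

-2.40

Let group 1 = condition 1, group 2 = condition 2. H0: μ_1 = μ_2; H1: μ_1 > μ_2 (two-sample pooled-variance t-test, right-tailed).
s_p² = [(44−1)·738.1² + (58−1)·601.7²]/(44+58−2) = 440625
t = (7002 − 7320)/√[440625·(1/44 + 1/58)] = -2.40
df = n₁ + n₂ − 2 = 100
p-value = P(T ≥ -2.40) ≈ 0.991
Since p ≈ 0.991 > α = 0.05, fail to reject H0; the evidence is not statistically significant.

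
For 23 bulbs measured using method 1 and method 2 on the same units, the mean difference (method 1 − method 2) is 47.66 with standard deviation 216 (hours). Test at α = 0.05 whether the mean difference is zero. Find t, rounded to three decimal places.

H0: μ_d = 0; H1: μ_d ≠ 0 (paired t-test on the differences, two-sided).
t = d̄/(s_d/√n) = 47.66/(216/√23) = 1.058
df = n − 1 = 22
Two-sided p-value ≈ 0.301
Since p ≈ 0.301 > α = 0.05, fail to reject H0; the evidence is not statistically significant.

1.058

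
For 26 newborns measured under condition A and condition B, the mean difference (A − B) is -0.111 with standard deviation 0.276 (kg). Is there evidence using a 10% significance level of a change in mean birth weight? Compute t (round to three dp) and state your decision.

H0: μ_d = 0; H1: μ_d ≠ 0 (paired t-test on the differences, two-sided).
t = d̄/(s_d/√n) = -0.111/(0.276/√26) = -2.051
df = n − 1 = 25
Two-sided p-value ≈ 0.051
Since p ≈ 0.051 < α = 0.1, reject H0; the data support H1.

t = -2.051; reject H0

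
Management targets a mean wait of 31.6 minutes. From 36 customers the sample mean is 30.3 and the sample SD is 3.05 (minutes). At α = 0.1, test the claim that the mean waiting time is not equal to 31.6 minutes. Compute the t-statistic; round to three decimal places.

-2.557

H0: μ = 31.6; H1: μ ≠ 31.6 (one-sample t-test, two-sided).
t = (x̄ − μ₀)/(s/√n) = (30.3 − 31.6)/(3.05/√36) = -2.557
df = n − 1 = 35
Two-sided p-value ≈ 0.0150
Since p ≈ 0.0150 < α = 0.1, reject H0; the evidence is statistically significant.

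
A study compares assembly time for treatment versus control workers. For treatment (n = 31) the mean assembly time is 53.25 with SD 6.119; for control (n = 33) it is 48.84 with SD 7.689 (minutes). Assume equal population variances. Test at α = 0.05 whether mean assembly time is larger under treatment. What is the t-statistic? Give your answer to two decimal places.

Let group 1 = treatment, group 2 = control. H0: μ_1 = μ_2; H1: μ_1 > μ_2 (two-sample pooled-variance t-test, right-tailed).
s_p² = [(31−1)·6.119² + (33−1)·7.689²]/(31+33−2) = 48.6311
t = (53.25 − 48.84)/√[48.6311·(1/31 + 1/33)] = 2.53
df = n₁ + n₂ − 2 = 62
p-value = P(T ≥ 2.53) ≈ 0.007
Since p ≈ 0.007 < α = 0.05, reject H0; the evidence is statistically significant.

2.53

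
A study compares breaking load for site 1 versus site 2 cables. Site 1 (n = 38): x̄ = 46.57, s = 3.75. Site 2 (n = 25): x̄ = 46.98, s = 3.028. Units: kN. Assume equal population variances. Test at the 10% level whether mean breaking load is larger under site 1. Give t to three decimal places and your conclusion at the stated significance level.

Let group 1 = site 1, group 2 = site 2. H0: μ_1 = μ_2; H1: μ_1 > μ_2 (two-sample pooled-variance t-test, right-tailed).
s_p² = [(38−1)·3.75² + (25−1)·3.028²]/(38+25−2) = 12.1371
t = (46.57 − 46.98)/√[12.1371·(1/38 + 1/25)] = -0.457
df = n₁ + n₂ − 2 = 61
p-value = P(T ≥ -0.457) ≈ 0.675
Since p ≈ 0.675 > α = 0.1, fail to reject H0; the data do not provide sufficient evidence against H0.

t = -0.457; fail to reject H0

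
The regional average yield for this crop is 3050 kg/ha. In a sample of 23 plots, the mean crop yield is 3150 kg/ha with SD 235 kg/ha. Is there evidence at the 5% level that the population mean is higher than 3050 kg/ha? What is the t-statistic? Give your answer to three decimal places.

H0: μ = 3050; H1: μ > 3050 (one-sample t-test, right-tailed).
t = (x̄ − μ₀)/(s/√n) = (3150 − 3050)/(235/√23) = 2.041
df = n − 1 = 22
p-value = P(T ≥ 2.041) ≈ 0.0267
Since p ≈ 0.0267 < α = 0.05, reject H0; the evidence is statistically significant.

2.041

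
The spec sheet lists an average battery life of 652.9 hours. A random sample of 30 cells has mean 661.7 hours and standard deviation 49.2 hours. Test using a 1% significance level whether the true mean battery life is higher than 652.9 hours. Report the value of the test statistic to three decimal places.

H0: μ = 652.9; H1: μ > 652.9 (one-sample t-test, right-tailed).
t = (x̄ − μ₀)/(s/√n) = (661.7 − 652.9)/(49.2/√30) = 0.980
df = n − 1 = 29
p-value = P(T ≥ 0.980) ≈ 0.1677
Since p ≈ 0.1677 > α = 0.01, fail to reject H0; the data do not provide sufficient evidence against H0.

0.980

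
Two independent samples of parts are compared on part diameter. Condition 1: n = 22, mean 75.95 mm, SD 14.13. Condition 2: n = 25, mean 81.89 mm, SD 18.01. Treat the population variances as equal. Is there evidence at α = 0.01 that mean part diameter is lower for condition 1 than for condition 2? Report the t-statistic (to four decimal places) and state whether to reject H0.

t = -1.2455; fail to reject H0

Let group 1 = condition 1, group 2 = condition 2. H0: μ_1 = μ_2; H1: μ_1 < μ_2 (two-sample pooled-variance t-test, left-tailed).
s_p² = [(22−1)·14.13² + (25−1)·18.01²]/(22+25−2) = 266.165
t = (75.95 − 81.89)/√[266.165·(1/22 + 1/25)] = -1.2455
df = n₁ + n₂ − 2 = 45
p-value = P(T ≤ -1.2455) ≈ 0.110
Since p ≈ 0.110 > α = 0.01, fail to reject H0; the evidence is not statistically significant.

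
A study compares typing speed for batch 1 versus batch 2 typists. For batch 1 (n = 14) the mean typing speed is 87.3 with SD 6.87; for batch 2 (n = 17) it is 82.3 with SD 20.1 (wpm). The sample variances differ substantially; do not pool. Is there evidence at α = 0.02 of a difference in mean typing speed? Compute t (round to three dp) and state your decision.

Let group 1 = batch 1, group 2 = batch 2. H0: μ_1 = μ_2; H1: μ_1 ≠ μ_2 (Welch's two-sample t-test, two-sided).
t = (x̄_1 − x̄_2)/√(s_1²/n_1 + s_2²/n_2) = (87.3 − 82.3)/√(6.87²/14 + 20.1²/17) = 0.960
Welch–Satterthwaite df ≈ 20.36
Two-sided p-value ≈ 0.3484
Since p ≈ 0.3484 > α = 0.02, fail to reject H0; the data do not provide sufficient evidence against H0.

t = 0.960; fail to reject H0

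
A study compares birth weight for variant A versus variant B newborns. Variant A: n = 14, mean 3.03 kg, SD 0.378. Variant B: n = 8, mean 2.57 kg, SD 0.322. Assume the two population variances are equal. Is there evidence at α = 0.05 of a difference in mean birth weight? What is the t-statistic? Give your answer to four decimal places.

2.8879

Let group 1 = variant A, group 2 = variant B. H0: μ_1 = μ_2; H1: μ_1 ≠ μ_2 (two-sample pooled-variance t-test, two-sided).
s_p² = [(14−1)·0.378² + (8−1)·0.322²]/(14+8−2) = 0.129164
t = (3.03 − 2.57)/√[0.129164·(1/14 + 1/8)] = 2.8879
df = n₁ + n₂ − 2 = 20
Two-sided p-value ≈ 0.009
Since p ≈ 0.009 < α = 0.05, reject H0; the evidence is statistically significant.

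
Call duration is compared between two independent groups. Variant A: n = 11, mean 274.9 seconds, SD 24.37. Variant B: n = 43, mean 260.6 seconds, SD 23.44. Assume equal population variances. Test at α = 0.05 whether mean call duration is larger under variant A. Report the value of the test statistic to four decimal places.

Let group 1 = variant A, group 2 = variant B. H0: μ_1 = μ_2; H1: μ_1 > μ_2 (two-sample pooled-variance t-test, right-tailed).
s_p² = [(11−1)·24.37² + (43−1)·23.44²]/(11+43−2) = 557.984
t = (274.9 − 260.6)/√[557.984·(1/11 + 1/43)] = 1.7917
df = n₁ + n₂ − 2 = 52
p-value = P(T ≥ 1.7917) ≈ 0.0395
Since p ≈ 0.0395 < α = 0.05, reject H0; the data support H1.

1.7917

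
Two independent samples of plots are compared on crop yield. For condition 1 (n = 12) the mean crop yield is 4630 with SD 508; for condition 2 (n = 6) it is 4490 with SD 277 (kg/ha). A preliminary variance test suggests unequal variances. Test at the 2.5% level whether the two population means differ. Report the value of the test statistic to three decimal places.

Let group 1 = condition 1, group 2 = condition 2. H0: μ_1 = μ_2; H1: μ_1 ≠ μ_2 (Welch's two-sample t-test, two-sided).
t = (x̄_1 − x̄_2)/√(s_1²/n_1 + s_2²/n_2) = (4630 − 4490)/√(508²/12 + 277²/6) = 0.756
Welch–Satterthwaite df ≈ 15.73
Two-sided p-value ≈ 0.461
Since p ≈ 0.461 > α = 0.025, fail to reject H0; the evidence is not statistically significant.

0.756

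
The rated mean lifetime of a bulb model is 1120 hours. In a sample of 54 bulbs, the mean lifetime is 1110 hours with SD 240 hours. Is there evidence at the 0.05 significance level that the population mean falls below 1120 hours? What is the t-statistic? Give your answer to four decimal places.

-0.3062

H0: μ = 1120; H1: μ < 1120 (one-sample t-test, left-tailed).
t = (x̄ − μ₀)/(s/√n) = (1110 − 1120)/(240/√54) = -0.3062
df = n − 1 = 53
p-value = P(T ≤ -0.3062) ≈ 0.3803
Since p ≈ 0.3803 > α = 0.05, fail to reject H0; the data do not provide sufficient evidence against H0.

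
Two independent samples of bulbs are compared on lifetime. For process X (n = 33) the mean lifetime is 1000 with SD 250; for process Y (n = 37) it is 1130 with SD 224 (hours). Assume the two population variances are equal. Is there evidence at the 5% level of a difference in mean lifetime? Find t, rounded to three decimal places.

-2.295

Let group 1 = process X, group 2 = process Y. H0: μ_1 = μ_2; H1: μ_1 ≠ μ_2 (two-sample pooled-variance t-test, two-sided).
s_p² = [(33−1)·250² + (37−1)·224²]/(33+37−2) = 55975.5
t = (1000 − 1130)/√[55975.5·(1/33 + 1/37)] = -2.295
df = n₁ + n₂ − 2 = 68
Two-sided p-value ≈ 0.0248
Since p ≈ 0.0248 < α = 0.05, reject H0; the evidence is statistically significant.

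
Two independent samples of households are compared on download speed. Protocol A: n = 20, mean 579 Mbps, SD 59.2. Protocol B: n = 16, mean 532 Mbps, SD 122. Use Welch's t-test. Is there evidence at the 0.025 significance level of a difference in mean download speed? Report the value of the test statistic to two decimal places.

Let group 1 = protocol A, group 2 = protocol B. H0: μ_1 = μ_2; H1: μ_1 ≠ μ_2 (Welch's two-sample t-test, two-sided).
t = (x̄_1 − x̄_2)/√(s_1²/n_1 + s_2²/n_2) = (579 − 532)/√(59.2²/20 + 122²/16) = 1.41
Welch–Satterthwaite df ≈ 20.61
Two-sided p-value ≈ 0.1724
Since p ≈ 0.1724 > α = 0.025, fail to reject H0; the data do not provide sufficient evidence against H0.

1.41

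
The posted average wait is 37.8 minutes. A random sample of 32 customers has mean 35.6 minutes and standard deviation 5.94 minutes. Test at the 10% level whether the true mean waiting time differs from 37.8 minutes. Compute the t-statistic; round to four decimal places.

-2.0951

H0: μ = 37.8; H1: μ ≠ 37.8 (one-sample t-test, two-sided).
t = (x̄ − μ₀)/(s/√n) = (35.6 − 37.8)/(5.94/√32) = -2.0951
df = n − 1 = 31
Two-sided p-value ≈ 0.0444
Since p ≈ 0.0444 < α = 0.1, reject H0; the evidence is statistically significant.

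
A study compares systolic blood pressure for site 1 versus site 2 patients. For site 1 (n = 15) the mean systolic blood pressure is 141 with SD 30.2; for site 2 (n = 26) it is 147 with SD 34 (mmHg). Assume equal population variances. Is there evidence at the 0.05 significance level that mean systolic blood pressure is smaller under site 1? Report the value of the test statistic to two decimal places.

Let group 1 = site 1, group 2 = site 2. H0: μ_1 = μ_2; H1: μ_1 < μ_2 (two-sample pooled-variance t-test, left-tailed).
s_p² = [(15−1)·30.2² + (26−1)·34²]/(15+26−2) = 1068.42
t = (141 − 147)/√[1068.42·(1/15 + 1/26)] = -0.57
df = n₁ + n₂ − 2 = 39
p-value = P(T ≤ -0.57) ≈ 0.287
Since p ≈ 0.287 > α = 0.05, fail to reject H0; the evidence is not statistically significant.

-0.57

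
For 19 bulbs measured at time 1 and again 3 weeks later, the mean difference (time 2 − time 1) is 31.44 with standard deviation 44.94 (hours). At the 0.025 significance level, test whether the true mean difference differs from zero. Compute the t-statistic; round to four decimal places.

3.0495

H0: μ_d = 0; H1: μ_d ≠ 0 (paired t-test on the differences, two-sided).
t = d̄/(s_d/√n) = 31.44/(44.94/√19) = 3.0495
df = n − 1 = 18
Two-sided p-value ≈ 0.007
Since p ≈ 0.007 < α = 0.025, reject H0; the evidence is statistically significant.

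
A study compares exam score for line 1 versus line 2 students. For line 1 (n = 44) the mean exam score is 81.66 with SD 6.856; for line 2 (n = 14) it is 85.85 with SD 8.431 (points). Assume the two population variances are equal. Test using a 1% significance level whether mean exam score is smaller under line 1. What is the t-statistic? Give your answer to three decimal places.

Let group 1 = line 1, group 2 = line 2. H0: μ_1 = μ_2; H1: μ_1 < μ_2 (two-sample pooled-variance t-test, left-tailed).
s_p² = [(44−1)·6.856² + (14−1)·8.431²]/(44+14−2) = 52.594
t = (81.66 − 85.85)/√[52.594·(1/44 + 1/14)] = -1.883
df = n₁ + n₂ − 2 = 56
p-value = P(T ≤ -1.883) ≈ 0.0325
Since p ≈ 0.0325 > α = 0.01, fail to reject H0; the data do not provide sufficient evidence against H0.

-1.883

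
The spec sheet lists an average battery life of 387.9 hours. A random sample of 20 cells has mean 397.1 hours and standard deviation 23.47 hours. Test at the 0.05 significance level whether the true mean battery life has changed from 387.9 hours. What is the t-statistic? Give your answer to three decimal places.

1.753

H0: μ = 387.9; H1: μ ≠ 387.9 (one-sample t-test, two-sided).
t = (x̄ − μ₀)/(s/√n) = (397.1 − 387.9)/(23.47/√20) = 1.753
df = n − 1 = 19
Two-sided p-value ≈ 0.0957
Since p ≈ 0.0957 > α = 0.05, fail to reject H0; the data do not provide sufficient evidence against H0.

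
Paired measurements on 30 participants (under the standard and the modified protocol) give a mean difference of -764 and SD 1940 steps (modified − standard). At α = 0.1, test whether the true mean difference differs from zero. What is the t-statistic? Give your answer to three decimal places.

-2.157

H0: μ_d = 0; H1: μ_d ≠ 0 (paired t-test on the differences, two-sided).
t = d̄/(s_d/√n) = -764/(1940/√30) = -2.157
df = n − 1 = 29
Two-sided p-value ≈ 0.0394
Since p ≈ 0.0394 < α = 0.1, reject H0; the evidence is statistically significant.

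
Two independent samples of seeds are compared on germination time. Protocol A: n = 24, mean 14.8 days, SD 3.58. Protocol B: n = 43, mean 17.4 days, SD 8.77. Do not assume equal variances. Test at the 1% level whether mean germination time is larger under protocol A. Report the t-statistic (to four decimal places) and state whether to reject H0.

Let group 1 = protocol A, group 2 = protocol B. H0: μ_1 = μ_2; H1: μ_1 > μ_2 (Welch's two-sample t-test, right-tailed).
t = (x̄_1 − x̄_2)/√(s_1²/n_1 + s_2²/n_2) = (14.8 − 17.4)/√(3.58²/24 + 8.77²/43) = -1.7060
Welch–Satterthwaite df ≈ 60.91
p-value = P(T ≥ -1.7060) ≈ 0.9534
Since p ≈ 0.9534 > α = 0.01, fail to reject H0; the evidence is not statistically significant.

t = -1.7060; fail to reject H0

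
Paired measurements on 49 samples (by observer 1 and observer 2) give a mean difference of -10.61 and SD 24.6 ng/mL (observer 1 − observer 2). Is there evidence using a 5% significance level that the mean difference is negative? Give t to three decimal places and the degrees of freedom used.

t = -3.019, df = 48

H0: μ_d = 0; H1: μ_d < 0 (paired t-test on the differences, left-tailed).
t = d̄/(s_d/√n) = -10.61/(24.6/√49) = -3.019
df = n − 1 = 48
p-value = P(T ≤ -3.019) ≈ 0.002
Since p ≈ 0.002 < α = 0.05, reject H0; the evidence is statistically significant.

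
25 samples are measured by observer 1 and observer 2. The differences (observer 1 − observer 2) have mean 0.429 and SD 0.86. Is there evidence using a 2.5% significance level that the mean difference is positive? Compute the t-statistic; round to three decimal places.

2.494

H0: μ_d = 0; H1: μ_d > 0 (paired t-test on the differences, right-tailed).
t = d̄/(s_d/√n) = 0.429/(0.86/√25) = 2.494
df = n − 1 = 24
p-value = P(T ≥ 2.494) ≈ 0.010
Since p ≈ 0.010 < α = 0.025, reject H0; the data support H1.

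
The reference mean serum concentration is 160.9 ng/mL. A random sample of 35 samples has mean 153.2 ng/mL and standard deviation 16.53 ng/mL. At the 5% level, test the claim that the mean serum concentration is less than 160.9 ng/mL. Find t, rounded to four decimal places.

-2.7558

H0: μ = 160.9; H1: μ < 160.9 (one-sample t-test, left-tailed).
t = (x̄ − μ₀)/(s/√n) = (153.2 − 160.9)/(16.53/√35) = -2.7558
df = n − 1 = 34
p-value = P(T ≤ -2.7558) ≈ 0.0047
Since p ≈ 0.0047 < α = 0.05, reject H0; the evidence is statistically significant.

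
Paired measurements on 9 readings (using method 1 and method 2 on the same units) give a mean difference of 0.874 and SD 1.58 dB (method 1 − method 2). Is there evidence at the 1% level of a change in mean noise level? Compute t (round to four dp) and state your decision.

t = 1.6595; fail to reject H0

H0: μ_d = 0; H1: μ_d ≠ 0 (paired t-test on the differences, two-sided).
t = d̄/(s_d/√n) = 0.874/(1.58/√9) = 1.6595
df = n − 1 = 8
Two-sided p-value ≈ 0.1356
Since p ≈ 0.1356 > α = 0.01, fail to reject H0; the data do not provide sufficient evidence against H0.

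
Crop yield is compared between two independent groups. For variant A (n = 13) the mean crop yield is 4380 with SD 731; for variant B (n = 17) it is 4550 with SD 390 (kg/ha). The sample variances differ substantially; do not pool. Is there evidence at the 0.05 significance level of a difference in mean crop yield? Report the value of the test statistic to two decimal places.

Let group 1 = variant A, group 2 = variant B. H0: μ_1 = μ_2; H1: μ_1 ≠ μ_2 (Welch's two-sample t-test, two-sided).
t = (x̄_1 − x̄_2)/√(s_1²/n_1 + s_2²/n_2) = (4380 − 4550)/√(731²/13 + 390²/17) = -0.76
Welch–Satterthwaite df ≈ 17.18
Two-sided p-value ≈ 0.4576
Since p ≈ 0.4576 > α = 0.05, fail to reject H0; the data do not provide sufficient evidence against H0.

-0.76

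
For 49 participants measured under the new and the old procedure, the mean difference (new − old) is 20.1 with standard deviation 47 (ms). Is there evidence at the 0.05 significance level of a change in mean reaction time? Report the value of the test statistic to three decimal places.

2.994

H0: μ_d = 0; H1: μ_d ≠ 0 (paired t-test on the differences, two-sided).
t = d̄/(s_d/√n) = 20.1/(47/√49) = 2.994
df = n − 1 = 48
Two-sided p-value ≈ 0.0043
Since p ≈ 0.0043 < α = 0.05, reject H0; the data support H1.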